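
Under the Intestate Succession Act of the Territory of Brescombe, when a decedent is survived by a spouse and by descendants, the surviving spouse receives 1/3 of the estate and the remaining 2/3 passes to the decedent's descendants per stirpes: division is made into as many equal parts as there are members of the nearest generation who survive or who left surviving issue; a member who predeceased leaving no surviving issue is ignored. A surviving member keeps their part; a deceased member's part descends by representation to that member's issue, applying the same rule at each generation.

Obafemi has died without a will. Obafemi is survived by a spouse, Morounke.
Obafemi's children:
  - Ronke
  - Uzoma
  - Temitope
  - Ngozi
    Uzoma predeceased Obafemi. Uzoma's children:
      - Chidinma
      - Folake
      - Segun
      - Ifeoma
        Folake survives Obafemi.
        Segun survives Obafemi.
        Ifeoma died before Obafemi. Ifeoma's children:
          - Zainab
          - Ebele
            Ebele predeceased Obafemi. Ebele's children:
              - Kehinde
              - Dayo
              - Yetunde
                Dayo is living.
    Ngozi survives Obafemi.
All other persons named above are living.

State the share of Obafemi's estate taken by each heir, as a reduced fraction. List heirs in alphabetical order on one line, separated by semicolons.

Morounke, as surviving spouse, takes 1/3.
The remaining 2/3 passes to Obafemi's descendants per stirpes.
The 2/3 is divided into 4 equal shares of 1/6 among Ronke, Uzoma, Temitope, Ngozi.
Ronke is living and takes 1/6.
Uzoma predeceased; the 1/6 allotted to Uzoma's branch passes to Uzoma's issue by representation.
The 1/6 is divided into 4 equal shares of 1/24 among Chidinma, Folake, Segun, Ifeoma.
Chidinma is living and takes 1/24.
Folake is living and takes 1/24.
Segun is living and takes 1/24.
Ifeoma predeceased; the 1/24 allotted to Ifeoma's branch passes to Ifeoma's issue by representation.
The 1/24 is divided into 2 equal shares of 1/48 among Zainab, Ebele.
Zainab is living and takes 1/48.
Ebele predeceased; the 1/48 allotted to Ebele's branch passes to Ebele's issue by representation.
The 1/48 is divided into 3 equal shares of 1/144 among Kehinde, Dayo, Yetunde.
Kehinde is living and takes 1/144.
Dayo is living and takes 1/144.
Yetunde is living and takes 1/144.
Temitope is living and takes 1/6.
Ngozi is living and takes 1/6.

Chidinma 1/24; Dayo 1/144; Folake 1/24; Kehinde 1/144; Morounke 1/3; Ngozi 1/6; Ronke 1/6; Segun 1/24; Temitope 1/6; Yetunde 1/144; Zainab 1/48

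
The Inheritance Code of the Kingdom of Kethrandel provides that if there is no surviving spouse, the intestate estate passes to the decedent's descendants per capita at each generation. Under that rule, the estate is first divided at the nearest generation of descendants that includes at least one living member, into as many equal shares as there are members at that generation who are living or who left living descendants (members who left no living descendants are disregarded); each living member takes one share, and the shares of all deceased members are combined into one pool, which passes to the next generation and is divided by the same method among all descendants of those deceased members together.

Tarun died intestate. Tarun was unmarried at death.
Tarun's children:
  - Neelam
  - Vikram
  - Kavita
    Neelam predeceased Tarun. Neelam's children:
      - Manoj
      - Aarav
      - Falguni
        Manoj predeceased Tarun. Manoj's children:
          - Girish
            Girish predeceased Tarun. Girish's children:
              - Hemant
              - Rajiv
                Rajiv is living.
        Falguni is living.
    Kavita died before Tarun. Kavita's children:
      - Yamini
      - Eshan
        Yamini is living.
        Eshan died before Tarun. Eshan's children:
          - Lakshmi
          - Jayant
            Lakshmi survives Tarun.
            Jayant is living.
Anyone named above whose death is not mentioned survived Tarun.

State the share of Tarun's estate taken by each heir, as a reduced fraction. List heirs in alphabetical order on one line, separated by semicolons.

Aarav 2/15; Falguni 2/15; Hemant 2/45; Jayant 4/45; Lakshmi 4/45; Rajiv 2/45; Vikram 1/3; Yamini 2/15

There is no surviving spouse, so the entire estate passes to Tarun's descendants per capita at each generation.
At generation 1 (Neelam, Vikram, Kavita) there are 3 shares of (1)/3 = 1/3 each.
Living: Vikram — each takes 1/3.
Deceased: Neelam and Kavita. Their combined 2/3 is pooled and carried to generation 2.
At generation 2 (Manoj, Aarav, Falguni, Yamini, Eshan) there are 5 shares of (2/3)/5 = 2/15 each.
Living: Aarav, Falguni, and Yamini — each takes 2/15.
Deceased: Manoj and Eshan. Their combined 4/15 is pooled and carried to generation 3.
At generation 3 (Girish, Lakshmi, Jayant) there are 3 shares of (4/15)/3 = 4/45 each.
Living: Lakshmi and Jayant — each takes 4/45.
Deceased: Girish. That 4/45 share is carried to generation 4.
At generation 4 (Hemant, Rajiv) there are 2 shares of (4/45)/2 = 2/45 each.
Living: Hemant and Rajiv — each takes 2/45.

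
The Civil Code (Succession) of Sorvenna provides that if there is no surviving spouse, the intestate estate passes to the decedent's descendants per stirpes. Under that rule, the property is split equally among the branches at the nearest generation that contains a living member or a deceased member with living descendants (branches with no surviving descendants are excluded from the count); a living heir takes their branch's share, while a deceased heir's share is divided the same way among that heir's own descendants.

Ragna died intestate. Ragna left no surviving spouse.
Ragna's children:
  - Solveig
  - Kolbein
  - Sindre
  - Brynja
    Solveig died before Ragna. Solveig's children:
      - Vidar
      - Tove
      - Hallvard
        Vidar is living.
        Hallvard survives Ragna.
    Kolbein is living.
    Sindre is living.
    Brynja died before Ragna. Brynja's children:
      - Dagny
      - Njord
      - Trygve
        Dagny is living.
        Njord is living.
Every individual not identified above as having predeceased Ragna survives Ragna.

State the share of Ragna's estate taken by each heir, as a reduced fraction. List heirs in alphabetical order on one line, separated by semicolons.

There is no surviving spouse, so the entire estate passes to Ragna's descendants per stirpes.
The estate is divided into 4 equal shares of 1/4 among Solveig, Kolbein, Sindre, Brynja.
Solveig predeceased; the 1/4 allotted to Solveig's branch passes to Solveig's issue by representation.
The 1/4 is divided into 3 equal shares of 1/12 among Vidar, Tove, Hallvard.
Vidar is living and takes 1/12.
Tove is living and takes 1/12.
Hallvard is living and takes 1/12.
Kolbein is living and takes 1/4.
Sindre is living and takes 1/4.
Brynja predeceased; the 1/4 allotted to Brynja's branch passes to Brynja's issue by representation.
The 1/4 is divided into 3 equal shares of 1/12 among Dagny, Njord, Trygve.
Dagny is living and takes 1/12.
Njord is living and takes 1/12.
Trygve is living and takes 1/12.

Dagny 1/12; Hallvard 1/12; Kolbein 1/4; Njord 1/12; Sindre 1/4; Tove 1/12; Trygve 1/12; Vidar 1/12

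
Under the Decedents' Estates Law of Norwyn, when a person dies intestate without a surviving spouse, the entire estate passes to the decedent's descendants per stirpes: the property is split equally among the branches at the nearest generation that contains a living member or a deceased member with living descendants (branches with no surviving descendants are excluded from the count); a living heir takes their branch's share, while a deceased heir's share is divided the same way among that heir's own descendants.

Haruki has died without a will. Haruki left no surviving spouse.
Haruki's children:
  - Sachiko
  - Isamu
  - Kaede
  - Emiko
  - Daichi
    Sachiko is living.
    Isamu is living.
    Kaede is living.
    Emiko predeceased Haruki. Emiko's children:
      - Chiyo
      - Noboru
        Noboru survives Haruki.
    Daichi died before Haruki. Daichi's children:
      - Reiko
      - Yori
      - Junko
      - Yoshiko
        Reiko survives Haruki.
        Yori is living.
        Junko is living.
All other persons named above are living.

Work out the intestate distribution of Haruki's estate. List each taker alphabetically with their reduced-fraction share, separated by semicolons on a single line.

Chiyo 1/10; Isamu 1/5; Junko 1/20; Kaede 1/5; Noboru 1/10; Reiko 1/20; Sachiko 1/5; Yori 1/20; Yoshiko 1/20

There is no surviving spouse, so the entire estate passes to Haruki's descendants per stirpes.
The estate is divided into 5 equal shares of 1/5 among Sachiko, Isamu, Kaede, Emiko, Daichi.
Sachiko is living and takes 1/5.
Isamu is living and takes 1/5.
Kaede is living and takes 1/5.
Emiko predeceased; the 1/5 allotted to Emiko's branch passes to Emiko's issue by representation.
The 1/5 is divided into 2 equal shares of 1/10 among Chiyo, Noboru.
Chiyo is living and takes 1/10.
Noboru is living and takes 1/10.
Daichi predeceased; the 1/5 allotted to Daichi's branch passes to Daichi's issue by representation.
The 1/5 is divided into 4 equal shares of 1/20 among Reiko, Yori, Junko, Yoshiko.
Reiko is living and takes 1/20.
Yori is living and takes 1/20.
Junko is living and takes 1/20.
Yoshiko is living and takes 1/20.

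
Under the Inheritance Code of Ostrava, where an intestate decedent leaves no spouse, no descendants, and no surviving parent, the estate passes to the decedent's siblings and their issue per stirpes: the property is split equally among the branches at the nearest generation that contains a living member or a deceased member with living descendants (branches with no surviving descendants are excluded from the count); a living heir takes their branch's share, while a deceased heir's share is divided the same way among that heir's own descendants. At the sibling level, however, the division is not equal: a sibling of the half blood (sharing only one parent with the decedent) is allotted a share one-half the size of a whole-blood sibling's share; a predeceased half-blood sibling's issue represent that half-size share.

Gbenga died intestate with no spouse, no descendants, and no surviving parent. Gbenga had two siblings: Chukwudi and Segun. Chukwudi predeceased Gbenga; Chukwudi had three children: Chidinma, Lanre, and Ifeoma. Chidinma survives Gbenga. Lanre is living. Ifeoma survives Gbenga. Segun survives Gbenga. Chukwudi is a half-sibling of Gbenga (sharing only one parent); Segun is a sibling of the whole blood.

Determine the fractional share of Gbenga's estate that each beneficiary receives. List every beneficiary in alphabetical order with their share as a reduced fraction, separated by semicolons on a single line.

Chidinma 1/9; Ifeoma 1/9; Lanre 1/9; Segun 2/3

No spouse, descendants, or parent survives, so the estate passes to Gbenga's siblings per stirpes.
Half-blood siblings count for one-half the weight of whole-blood siblings at the initial division.
Dividing 1 in proportion to weights (total weight 3/2): Chukwudi (weight 1/2) → 1/3; Segun (weight 1) → 2/3.
Chukwudi predeceased; the 1/3 allotted to Chukwudi's branch passes to Chukwudi's issue by representation.
The 1/3 is divided into 3 equal shares of 1/9 among Chidinma, Lanre, Ifeoma.
Chidinma is living and takes 1/9.
Lanre is living and takes 1/9.
Ifeoma is living and takes 1/9.
Segun is living and takes 2/3.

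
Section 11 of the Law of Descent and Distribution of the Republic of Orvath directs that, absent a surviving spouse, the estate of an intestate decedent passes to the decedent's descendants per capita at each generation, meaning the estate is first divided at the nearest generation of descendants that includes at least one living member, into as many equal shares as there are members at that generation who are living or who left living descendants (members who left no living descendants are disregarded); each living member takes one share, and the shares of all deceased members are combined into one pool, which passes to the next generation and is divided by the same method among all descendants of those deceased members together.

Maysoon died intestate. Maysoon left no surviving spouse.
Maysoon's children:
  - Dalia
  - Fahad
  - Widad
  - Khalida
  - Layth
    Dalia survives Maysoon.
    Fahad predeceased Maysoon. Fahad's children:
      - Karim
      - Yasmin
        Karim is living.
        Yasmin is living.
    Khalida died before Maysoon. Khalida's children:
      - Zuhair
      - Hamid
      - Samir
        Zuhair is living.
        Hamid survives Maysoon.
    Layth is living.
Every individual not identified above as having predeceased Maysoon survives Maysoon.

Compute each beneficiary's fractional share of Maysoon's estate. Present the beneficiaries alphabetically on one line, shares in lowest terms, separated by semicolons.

There is no surviving spouse, so the entire estate passes to Maysoon's descendants per capita at each generation.
At generation 1 (Dalia, Fahad, Widad, Khalida, Layth) there are 5 shares of (1)/5 = 1/5 each.
Living: Dalia, Widad, and Layth — each takes 1/5.
Deceased: Fahad and Khalida. Their combined 2/5 is pooled and carried to generation 2.
At generation 2 (Karim, Yasmin, Zuhair, Hamid, Samir) there are 5 shares of (2/5)/5 = 2/25 each.
Living: Karim, Yasmin, Zuhair, Hamid, and Samir — each takes 2/25.

Dalia 1/5; Hamid 2/25; Karim 2/25; Layth 1/5; Samir 2/25; Widad 1/5; Yasmin 2/25; Zuhair 2/25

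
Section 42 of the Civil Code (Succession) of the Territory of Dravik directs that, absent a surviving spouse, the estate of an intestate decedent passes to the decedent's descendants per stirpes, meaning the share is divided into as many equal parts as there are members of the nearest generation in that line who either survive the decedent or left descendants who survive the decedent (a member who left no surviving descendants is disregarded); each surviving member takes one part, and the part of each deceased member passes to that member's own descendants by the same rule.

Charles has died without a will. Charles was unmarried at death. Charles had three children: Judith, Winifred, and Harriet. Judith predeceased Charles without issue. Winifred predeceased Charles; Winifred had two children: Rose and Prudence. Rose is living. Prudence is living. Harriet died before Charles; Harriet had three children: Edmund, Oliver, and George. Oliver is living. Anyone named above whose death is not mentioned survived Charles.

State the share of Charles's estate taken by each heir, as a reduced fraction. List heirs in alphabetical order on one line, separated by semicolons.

There is no surviving spouse, so the entire estate passes to Charles's descendants per stirpes.
Judith left no surviving issue, so that branch lapses and is disregarded.
The estate is divided into 2 equal shares of 1/2 among Winifred, Harriet.
Winifred predeceased; the 1/2 allotted to Winifred's branch passes to Winifred's issue by representation.
The 1/2 is divided into 2 equal shares of 1/4 among Rose, Prudence.
Rose is living and takes 1/4.
Prudence is living and takes 1/4.
Harriet predeceased; the 1/2 allotted to Harriet's branch passes to Harriet's issue by representation.
The 1/2 is divided into 3 equal shares of 1/6 among Edmund, Oliver, George.
Edmund is living and takes 1/6.
Oliver is living and takes 1/6.
George is living and takes 1/6.

Edmund 1/6; George 1/6; Oliver 1/6; Prudence 1/4; Rose 1/4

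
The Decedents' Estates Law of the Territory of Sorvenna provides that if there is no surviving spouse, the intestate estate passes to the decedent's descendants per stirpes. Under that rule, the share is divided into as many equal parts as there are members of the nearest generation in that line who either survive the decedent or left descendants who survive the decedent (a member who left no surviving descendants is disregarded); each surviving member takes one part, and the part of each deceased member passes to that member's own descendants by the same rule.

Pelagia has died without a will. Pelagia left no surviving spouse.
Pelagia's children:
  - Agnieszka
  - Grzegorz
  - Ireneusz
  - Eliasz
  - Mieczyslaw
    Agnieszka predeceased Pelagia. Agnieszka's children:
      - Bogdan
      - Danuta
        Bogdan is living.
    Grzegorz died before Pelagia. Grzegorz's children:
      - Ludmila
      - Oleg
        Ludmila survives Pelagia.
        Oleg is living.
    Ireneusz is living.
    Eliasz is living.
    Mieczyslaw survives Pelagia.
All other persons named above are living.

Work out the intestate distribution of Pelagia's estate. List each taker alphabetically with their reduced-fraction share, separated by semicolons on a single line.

Bogdan 1/10; Danuta 1/10; Eliasz 1/5; Ireneusz 1/5; Ludmila 1/10; Mieczyslaw 1/5; Oleg 1/10

There is no surviving spouse, so the entire estate passes to Pelagia's descendants per stirpes.
The estate is divided into 5 equal shares of 1/5 among Agnieszka, Grzegorz, Ireneusz, Eliasz, Mieczyslaw.
Agnieszka predeceased; the 1/5 allotted to Agnieszka's branch passes to Agnieszka's issue by representation.
The 1/5 is divided into 2 equal shares of 1/10 among Bogdan, Danuta.
Bogdan is living and takes 1/10.
Danuta is living and takes 1/10.
Grzegorz predeceased; the 1/5 allotted to Grzegorz's branch passes to Grzegorz's issue by representation.
The 1/5 is divided into 2 equal shares of 1/10 among Ludmila, Oleg.
Ludmila is living and takes 1/10.
Oleg is living and takes 1/10.
Ireneusz is living and takes 1/5.
Eliasz is living and takes 1/5.
Mieczyslaw is living and takes 1/5.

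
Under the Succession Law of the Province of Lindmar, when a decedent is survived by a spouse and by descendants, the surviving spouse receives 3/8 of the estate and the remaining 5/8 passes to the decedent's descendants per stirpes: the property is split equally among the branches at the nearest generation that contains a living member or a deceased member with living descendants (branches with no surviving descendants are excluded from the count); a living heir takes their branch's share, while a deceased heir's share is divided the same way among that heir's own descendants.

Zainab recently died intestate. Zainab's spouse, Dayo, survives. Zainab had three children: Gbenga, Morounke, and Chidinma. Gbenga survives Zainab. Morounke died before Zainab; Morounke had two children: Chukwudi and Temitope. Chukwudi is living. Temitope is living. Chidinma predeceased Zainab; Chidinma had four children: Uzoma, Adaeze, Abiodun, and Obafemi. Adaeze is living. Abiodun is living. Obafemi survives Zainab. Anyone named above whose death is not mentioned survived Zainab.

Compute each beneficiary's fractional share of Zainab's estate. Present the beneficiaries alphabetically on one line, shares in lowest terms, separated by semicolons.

Abiodun 5/96; Adaeze 5/96; Chukwudi 5/48; Dayo 3/8; Gbenga 5/24; Obafemi 5/96; Temitope 5/48; Uzoma 5/96

Dayo, as surviving spouse, takes 3/8.
The remaining 5/8 passes to Zainab's descendants per stirpes.
The 5/8 is divided into 3 equal shares of 5/24 among Gbenga, Morounke, Chidinma.
Gbenga is living and takes 5/24.
Morounke predeceased; the 5/24 allotted to Morounke's branch passes to Morounke's issue by representation.
The 5/24 is divided into 2 equal shares of 5/48 among Chukwudi, Temitope.
Chukwudi is living and takes 5/48.
Temitope is living and takes 5/48.
Chidinma predeceased; the 5/24 allotted to Chidinma's branch passes to Chidinma's issue by representation.
The 5/24 is divided into 4 equal shares of 5/96 among Uzoma, Adaeze, Abiodun, Obafemi.
Uzoma is living and takes 5/96.
Adaeze is living and takes 5/96.
Abiodun is living and takes 5/96.
Obafemi is living and takes 5/96.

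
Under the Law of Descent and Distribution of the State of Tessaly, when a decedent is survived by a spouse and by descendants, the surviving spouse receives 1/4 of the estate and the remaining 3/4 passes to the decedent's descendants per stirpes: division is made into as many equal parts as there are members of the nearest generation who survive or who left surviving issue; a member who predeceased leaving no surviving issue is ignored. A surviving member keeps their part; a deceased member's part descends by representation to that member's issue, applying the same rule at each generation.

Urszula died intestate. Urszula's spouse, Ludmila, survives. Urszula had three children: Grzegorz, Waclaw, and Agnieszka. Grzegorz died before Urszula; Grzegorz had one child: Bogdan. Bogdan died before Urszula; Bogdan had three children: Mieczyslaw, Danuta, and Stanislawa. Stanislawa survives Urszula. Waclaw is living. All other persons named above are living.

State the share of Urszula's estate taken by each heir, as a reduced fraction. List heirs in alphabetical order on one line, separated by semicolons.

Agnieszka 1/4; Danuta 1/12; Ludmila 1/4; Mieczyslaw 1/12; Stanislawa 1/12; Waclaw 1/4

Ludmila, as surviving spouse, takes 1/4.
The remaining 3/4 passes to Urszula's descendants per stirpes.
The 3/4 is divided into 3 equal shares of 1/4 among Grzegorz, Waclaw, Agnieszka.
Grzegorz predeceased; the 1/4 allotted to Grzegorz's branch passes to Grzegorz's issue by representation.
Bogdan's line is the sole branch at this level, so the full 1/4 passes to Bogdan's issue by representation.
The 1/4 is divided into 3 equal shares of 1/12 among Mieczyslaw, Danuta, Stanislawa.
Mieczyslaw is living and takes 1/12.
Danuta is living and takes 1/12.
Stanislawa is living and takes 1/12.
Waclaw is living and takes 1/4.
Agnieszka is living and takes 1/4.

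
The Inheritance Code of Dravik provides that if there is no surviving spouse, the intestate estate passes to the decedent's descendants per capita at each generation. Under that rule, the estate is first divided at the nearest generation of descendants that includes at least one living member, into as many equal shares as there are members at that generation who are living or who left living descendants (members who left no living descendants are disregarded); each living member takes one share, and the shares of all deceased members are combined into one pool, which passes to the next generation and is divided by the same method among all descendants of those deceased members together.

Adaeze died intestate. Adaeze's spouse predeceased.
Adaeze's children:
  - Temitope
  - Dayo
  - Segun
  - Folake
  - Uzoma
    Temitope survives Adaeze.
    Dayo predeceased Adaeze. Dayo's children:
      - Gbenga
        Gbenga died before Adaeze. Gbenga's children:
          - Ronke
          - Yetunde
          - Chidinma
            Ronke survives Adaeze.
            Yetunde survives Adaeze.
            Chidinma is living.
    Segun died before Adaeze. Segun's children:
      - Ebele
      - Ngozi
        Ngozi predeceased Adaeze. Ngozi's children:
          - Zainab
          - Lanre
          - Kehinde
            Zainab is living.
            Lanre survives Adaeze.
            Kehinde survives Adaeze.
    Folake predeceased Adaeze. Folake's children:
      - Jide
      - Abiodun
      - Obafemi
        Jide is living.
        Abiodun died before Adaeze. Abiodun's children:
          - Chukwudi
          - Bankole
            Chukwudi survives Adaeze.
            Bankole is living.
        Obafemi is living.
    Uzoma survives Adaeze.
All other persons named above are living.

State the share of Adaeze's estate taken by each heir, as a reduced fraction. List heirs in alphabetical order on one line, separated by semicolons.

There is no surviving spouse, so the entire estate passes to Adaeze's descendants per capita at each generation.
At generation 1 (Temitope, Dayo, Segun, Folake, Uzoma) there are 5 shares of (1)/5 = 1/5 each.
Living: Temitope and Uzoma — each takes 1/5.
Deceased: Dayo, Segun, and Folake. Their combined 3/5 is pooled and carried to generation 2.
At generation 2 (Gbenga, Ebele, Ngozi, Jide, Abiodun, Obafemi) there are 6 shares of (3/5)/6 = 1/10 each.
Living: Ebele, Jide, and Obafemi — each takes 1/10.
Deceased: Gbenga, Ngozi, and Abiodun. Their combined 3/10 is pooled and carried to generation 3.
At generation 3 (Ronke, Yetunde, Chidinma, Zainab, Lanre, Kehinde, Chukwudi, Bankole) there are 8 shares of (3/10)/8 = 3/80 each.
Living: Ronke, Yetunde, Chidinma, Zainab, Lanre, Kehinde, Chukwudi, and Bankole — each takes 3/80.

Bankole 3/80; Chidinma 3/80; Chukwudi 3/80; Ebele 1/10; Jide 1/10; Kehinde 3/80; Lanre 3/80; Obafemi 1/10; Ronke 3/80; Temitope 1/5; Uzoma 1/5; Yetunde 3/80; Zainab 3/80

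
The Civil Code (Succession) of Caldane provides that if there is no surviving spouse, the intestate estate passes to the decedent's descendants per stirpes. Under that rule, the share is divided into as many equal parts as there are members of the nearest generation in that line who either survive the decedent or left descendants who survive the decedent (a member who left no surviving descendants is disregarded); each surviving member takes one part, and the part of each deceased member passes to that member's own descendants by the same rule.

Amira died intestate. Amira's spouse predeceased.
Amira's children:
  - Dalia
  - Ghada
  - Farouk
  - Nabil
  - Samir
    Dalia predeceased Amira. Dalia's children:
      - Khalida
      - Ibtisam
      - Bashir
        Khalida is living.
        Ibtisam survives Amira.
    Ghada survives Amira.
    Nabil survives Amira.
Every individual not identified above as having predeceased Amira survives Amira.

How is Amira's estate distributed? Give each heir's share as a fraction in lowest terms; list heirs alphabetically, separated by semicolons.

Bashir 1/15; Farouk 1/5; Ghada 1/5; Ibtisam 1/15; Khalida 1/15; Nabil 1/5; Samir 1/5

There is no surviving spouse, so the entire estate passes to Amira's descendants per stirpes.
The estate is divided into 5 equal shares of 1/5 among Dalia, Ghada, Farouk, Nabil, Samir.
Dalia predeceased; the 1/5 allotted to Dalia's branch passes to Dalia's issue by representation.
The 1/5 is divided into 3 equal shares of 1/15 among Khalida, Ibtisam, Bashir.
Khalida is living and takes 1/15.
Ibtisam is living and takes 1/15.
Bashir is living and takes 1/15.
Ghada is living and takes 1/5.
Farouk is living and takes 1/5.
Nabil is living and takes 1/5.
Samir is living and takes 1/5.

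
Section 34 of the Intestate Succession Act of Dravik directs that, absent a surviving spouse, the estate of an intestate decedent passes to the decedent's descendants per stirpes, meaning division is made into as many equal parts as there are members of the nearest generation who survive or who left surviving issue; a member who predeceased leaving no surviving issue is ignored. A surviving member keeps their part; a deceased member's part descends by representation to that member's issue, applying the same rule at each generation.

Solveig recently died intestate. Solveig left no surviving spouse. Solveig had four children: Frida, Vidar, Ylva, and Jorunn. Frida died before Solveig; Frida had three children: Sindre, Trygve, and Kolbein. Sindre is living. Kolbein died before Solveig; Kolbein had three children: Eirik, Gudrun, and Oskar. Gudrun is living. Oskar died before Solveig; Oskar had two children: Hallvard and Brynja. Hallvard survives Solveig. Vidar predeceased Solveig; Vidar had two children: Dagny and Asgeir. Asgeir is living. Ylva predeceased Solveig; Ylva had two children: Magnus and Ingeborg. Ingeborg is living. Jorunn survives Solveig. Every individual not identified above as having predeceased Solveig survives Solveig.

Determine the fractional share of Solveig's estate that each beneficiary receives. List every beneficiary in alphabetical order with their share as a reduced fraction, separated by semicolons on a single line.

There is no surviving spouse, so the entire estate passes to Solveig's descendants per stirpes.
The estate is divided into 4 equal shares of 1/4 among Frida, Vidar, Ylva, Jorunn.
Frida predeceased; the 1/4 allotted to Frida's branch passes to Frida's issue by representation.
The 1/4 is divided into 3 equal shares of 1/12 among Sindre, Trygve, Kolbein.
Sindre is living and takes 1/12.
Trygve is living and takes 1/12.
Kolbein predeceased; the 1/12 allotted to Kolbein's branch passes to Kolbein's issue by representation.
The 1/12 is divided into 3 equal shares of 1/36 among Eirik, Gudrun, Oskar.
Eirik is living and takes 1/36.
Gudrun is living and takes 1/36.
Oskar predeceased; the 1/36 allotted to Oskar's branch passes to Oskar's issue by representation.
The 1/36 is divided into 2 equal shares of 1/72 among Hallvard, Brynja.
Hallvard is living and takes 1/72.
Brynja is living and takes 1/72.
Vidar predeceased; the 1/4 allotted to Vidar's branch passes to Vidar's issue by representation.
The 1/4 is divided into 2 equal shares of 1/8 among Dagny, Asgeir.
Dagny is living and takes 1/8.
Asgeir is living and takes 1/8.
Ylva predeceased; the 1/4 allotted to Ylva's branch passes to Ylva's issue by representation.
The 1/4 is divided into 2 equal shares of 1/8 among Magnus, Ingeborg.
Magnus is living and takes 1/8.
Ingeborg is living and takes 1/8.
Jorunn is living and takes 1/4.

Asgeir 1/8; Brynja 1/72; Dagny 1/8; Eirik 1/36; Gudrun 1/36; Hallvard 1/72; Ingeborg 1/8; Jorunn 1/4; Magnus 1/8; Sindre 1/12; Trygve 1/12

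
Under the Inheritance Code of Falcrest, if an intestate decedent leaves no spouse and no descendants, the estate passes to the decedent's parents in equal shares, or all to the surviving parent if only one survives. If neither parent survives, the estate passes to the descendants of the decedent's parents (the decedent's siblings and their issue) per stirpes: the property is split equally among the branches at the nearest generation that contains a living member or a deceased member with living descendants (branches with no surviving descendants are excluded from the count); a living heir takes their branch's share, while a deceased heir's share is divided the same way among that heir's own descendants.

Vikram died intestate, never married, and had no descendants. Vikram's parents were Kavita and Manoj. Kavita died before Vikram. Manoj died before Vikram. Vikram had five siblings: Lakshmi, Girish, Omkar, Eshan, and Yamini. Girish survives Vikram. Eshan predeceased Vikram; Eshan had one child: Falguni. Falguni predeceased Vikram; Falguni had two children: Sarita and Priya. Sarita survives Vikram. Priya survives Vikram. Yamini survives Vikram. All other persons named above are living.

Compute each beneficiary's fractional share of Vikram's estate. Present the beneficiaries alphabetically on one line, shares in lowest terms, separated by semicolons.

Neither parent survives and there are no descendants, so the estate passes to Vikram's siblings and their issue per stirpes.
The estate is divided into 5 equal shares of 1/5 among Lakshmi, Girish, Omkar, Eshan, Yamini.
Lakshmi is living and takes 1/5.
Girish is living and takes 1/5.
Omkar is living and takes 1/5.
Eshan predeceased; the 1/5 allotted to Eshan's branch passes to Eshan's issue by representation.
Falguni's line is the sole branch at this level, so the full 1/5 passes to Falguni's issue by representation.
The 1/5 is divided into 2 equal shares of 1/10 among Sarita, Priya.
Sarita is living and takes 1/10.
Priya is living and takes 1/10.
Yamini is living and takes 1/5.

Girish 1/5; Lakshmi 1/5; Omkar 1/5; Priya 1/10; Sarita 1/10; Yamini 1/5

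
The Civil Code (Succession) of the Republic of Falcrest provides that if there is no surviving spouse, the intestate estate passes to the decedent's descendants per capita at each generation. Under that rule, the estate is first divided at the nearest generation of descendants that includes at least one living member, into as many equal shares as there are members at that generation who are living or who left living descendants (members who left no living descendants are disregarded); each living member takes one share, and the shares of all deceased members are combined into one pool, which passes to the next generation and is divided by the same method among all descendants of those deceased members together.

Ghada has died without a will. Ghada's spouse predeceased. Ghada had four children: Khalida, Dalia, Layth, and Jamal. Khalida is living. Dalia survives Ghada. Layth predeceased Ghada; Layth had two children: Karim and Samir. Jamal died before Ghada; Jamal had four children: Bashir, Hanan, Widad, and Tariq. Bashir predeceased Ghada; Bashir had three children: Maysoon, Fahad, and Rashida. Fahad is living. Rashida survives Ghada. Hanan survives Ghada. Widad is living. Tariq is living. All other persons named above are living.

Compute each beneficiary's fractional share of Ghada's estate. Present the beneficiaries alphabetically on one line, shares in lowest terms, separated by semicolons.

There is no surviving spouse, so the entire estate passes to Ghada's descendants per capita at each generation.
At generation 1 (Khalida, Dalia, Layth, Jamal) there are 4 shares of (1)/4 = 1/4 each.
Living: Khalida and Dalia — each takes 1/4.
Deceased: Layth and Jamal. Their combined 1/2 is pooled and carried to generation 2.
At generation 2 (Karim, Samir, Bashir, Hanan, Widad, Tariq) there are 6 shares of (1/2)/6 = 1/12 each.
Living: Karim, Samir, Hanan, Widad, and Tariq — each takes 1/12.
Deceased: Bashir. That 1/12 share is carried to generation 3.
At generation 3 (Maysoon, Fahad, Rashida) there are 3 shares of (1/12)/3 = 1/36 each.
Living: Maysoon, Fahad, and Rashida — each takes 1/36.

Dalia 1/4; Fahad 1/36; Hanan 1/12; Karim 1/12; Khalida 1/4; Maysoon 1/36; Rashida 1/36; Samir 1/12; Tariq 1/12; Widad 1/12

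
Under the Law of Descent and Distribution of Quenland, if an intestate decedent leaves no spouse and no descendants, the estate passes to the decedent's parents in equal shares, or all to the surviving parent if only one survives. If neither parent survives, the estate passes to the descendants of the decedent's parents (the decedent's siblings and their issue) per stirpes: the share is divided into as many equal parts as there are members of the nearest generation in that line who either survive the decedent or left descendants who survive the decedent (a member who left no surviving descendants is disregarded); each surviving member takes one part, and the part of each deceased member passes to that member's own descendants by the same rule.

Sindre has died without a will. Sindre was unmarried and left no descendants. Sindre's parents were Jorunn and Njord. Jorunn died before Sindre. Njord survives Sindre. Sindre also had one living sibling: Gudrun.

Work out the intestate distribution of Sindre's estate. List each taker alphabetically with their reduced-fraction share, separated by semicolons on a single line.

Njord 1

Only one parent, Njord, survives, so Njord takes the entire estate. The siblings take nothing because a surviving parent has priority.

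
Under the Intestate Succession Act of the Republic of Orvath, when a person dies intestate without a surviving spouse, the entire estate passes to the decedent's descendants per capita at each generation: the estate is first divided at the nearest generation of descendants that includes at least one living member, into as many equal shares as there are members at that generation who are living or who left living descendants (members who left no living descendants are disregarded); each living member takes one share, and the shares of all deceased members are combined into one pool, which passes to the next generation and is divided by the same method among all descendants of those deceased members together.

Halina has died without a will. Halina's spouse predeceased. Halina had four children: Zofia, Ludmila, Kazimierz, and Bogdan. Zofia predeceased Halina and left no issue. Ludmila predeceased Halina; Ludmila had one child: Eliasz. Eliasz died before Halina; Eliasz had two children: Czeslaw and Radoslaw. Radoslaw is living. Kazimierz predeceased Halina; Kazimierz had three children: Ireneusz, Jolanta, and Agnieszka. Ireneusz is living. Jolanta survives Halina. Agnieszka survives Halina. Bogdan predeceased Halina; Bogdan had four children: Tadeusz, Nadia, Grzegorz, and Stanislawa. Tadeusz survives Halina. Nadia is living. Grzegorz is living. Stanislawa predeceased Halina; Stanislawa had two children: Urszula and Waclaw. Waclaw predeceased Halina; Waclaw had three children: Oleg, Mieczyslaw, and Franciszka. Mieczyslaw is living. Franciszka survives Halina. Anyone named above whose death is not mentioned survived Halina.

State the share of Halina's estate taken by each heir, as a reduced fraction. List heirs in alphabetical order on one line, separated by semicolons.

Agnieszka 1/8; Czeslaw 1/16; Franciszka 1/48; Grzegorz 1/8; Ireneusz 1/8; Jolanta 1/8; Mieczyslaw 1/48; Nadia 1/8; Oleg 1/48; Radoslaw 1/16; Tadeusz 1/8; Urszula 1/16

There is no surviving spouse, so the entire estate passes to Halina's descendants per capita at each generation.
No one at generation 1 (Ludmila, Kazimierz, Bogdan) is living; moving to the next generation.
At generation 2 (Eliasz, Ireneusz, Jolanta, Agnieszka, Tadeusz, Nadia, Grzegorz, Stanislawa) there are 8 shares of (1)/8 = 1/8 each.
Living: Ireneusz, Jolanta, Agnieszka, Tadeusz, Nadia, and Grzegorz — each takes 1/8.
Deceased: Eliasz and Stanislawa. Their combined 1/4 is pooled and carried to generation 3.
At generation 3 (Czeslaw, Radoslaw, Urszula, Waclaw) there are 4 shares of (1/4)/4 = 1/16 each.
Living: Czeslaw, Radoslaw, and Urszula — each takes 1/16.
Deceased: Waclaw. That 1/16 share is carried to generation 4.
At generation 4 (Oleg, Mieczyslaw, Franciszka) there are 3 shares of (1/16)/3 = 1/48 each.
Living: Oleg, Mieczyslaw, and Franciszka — each takes 1/48.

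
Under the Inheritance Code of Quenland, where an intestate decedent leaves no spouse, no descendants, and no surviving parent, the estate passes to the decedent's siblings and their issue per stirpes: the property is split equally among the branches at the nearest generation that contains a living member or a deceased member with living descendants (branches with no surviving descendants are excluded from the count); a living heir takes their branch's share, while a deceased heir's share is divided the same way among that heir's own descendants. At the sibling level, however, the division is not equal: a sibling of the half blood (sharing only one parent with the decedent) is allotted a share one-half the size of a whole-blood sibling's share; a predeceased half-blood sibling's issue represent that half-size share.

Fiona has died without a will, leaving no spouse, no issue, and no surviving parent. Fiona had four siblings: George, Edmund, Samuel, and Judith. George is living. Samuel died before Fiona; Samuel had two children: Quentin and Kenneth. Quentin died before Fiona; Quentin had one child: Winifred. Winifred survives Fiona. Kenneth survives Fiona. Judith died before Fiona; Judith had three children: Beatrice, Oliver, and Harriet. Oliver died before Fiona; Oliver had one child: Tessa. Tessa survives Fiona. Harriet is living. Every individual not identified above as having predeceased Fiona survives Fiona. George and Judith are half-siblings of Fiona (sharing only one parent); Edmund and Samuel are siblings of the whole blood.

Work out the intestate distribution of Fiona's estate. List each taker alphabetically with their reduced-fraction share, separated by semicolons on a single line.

Beatrice 1/18; Edmund 1/3; George 1/6; Harriet 1/18; Kenneth 1/6; Tessa 1/18; Winifred 1/6

No spouse, descendants, or parent survives, so the estate passes to Fiona's siblings per stirpes.
Half-blood siblings count for one-half the weight of whole-blood siblings at the initial division.
Dividing 1 in proportion to weights (total weight 3): George (weight 1/2) → 1/6; Edmund (weight 1) → 1/3; Samuel (weight 1) → 1/3; Judith (weight 1/2) → 1/6.
George is living and takes 1/6.
Edmund is living and takes 1/3.
Samuel predeceased; the 1/3 allotted to Samuel's branch passes to Samuel's issue by representation.
The 1/3 is divided into 2 equal shares of 1/6 among Quentin, Kenneth.
Quentin predeceased; the 1/6 allotted to Quentin's branch passes to Quentin's issue by representation.
Winifred is the sole taker at this level and receives the full 1/6.
Kenneth is living and takes 1/6.
Judith predeceased; the 1/6 allotted to Judith's branch passes to Judith's issue by representation.
The 1/6 is divided into 3 equal shares of 1/18 among Beatrice, Oliver, Harriet.
Beatrice is living and takes 1/18.
Oliver predeceased; the 1/18 allotted to Oliver's branch passes to Oliver's issue by representation.
Tessa is the sole taker at this level and receives the full 1/18.
Harriet is living and takes 1/18.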